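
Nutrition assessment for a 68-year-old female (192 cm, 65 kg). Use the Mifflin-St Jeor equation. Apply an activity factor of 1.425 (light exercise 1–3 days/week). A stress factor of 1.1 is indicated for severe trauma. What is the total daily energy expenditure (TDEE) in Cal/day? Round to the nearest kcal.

2115 Cal/day

Mifflin-St Jeor (female): BMR = 10(65) + 6.25(192) − 5(68) − 161 = 650 + 1200 − 340 − 161 = 1349 kcal/day.
TEE = BMR × activity factor = 1349 × 1.425 = 1922.325 kcal/day.
Apply stress factor: 1922.325 × 1.1 = 2114.5575 kcal/day.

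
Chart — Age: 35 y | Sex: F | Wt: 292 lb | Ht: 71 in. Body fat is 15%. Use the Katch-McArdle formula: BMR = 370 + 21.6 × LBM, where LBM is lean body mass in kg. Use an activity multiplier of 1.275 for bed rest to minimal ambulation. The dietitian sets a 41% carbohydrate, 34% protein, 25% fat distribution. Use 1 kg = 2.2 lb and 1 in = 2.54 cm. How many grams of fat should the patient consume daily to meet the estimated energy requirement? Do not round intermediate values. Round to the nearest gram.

Convert to metric: weight = 292 ÷ 2.2 = 132.7273 kg; height = 71 × 2.54 = 180.34 cm.
LBM = 132.7273 × (1 − 0.15) = 112.8182 kg. Katch-McArdle: BMR = 370 + 21.6 × 112.8182 = 2806.8727 kcal/day.
TEE = 2806.8727 × 1.275 = 3578.7627 kcal/day.
Fat energy = 25% × 3578.7627 = 894.6907 kcal.
Fat = 894.6907 ÷ 9 kcal/g = 99.4101 g.

99 g/day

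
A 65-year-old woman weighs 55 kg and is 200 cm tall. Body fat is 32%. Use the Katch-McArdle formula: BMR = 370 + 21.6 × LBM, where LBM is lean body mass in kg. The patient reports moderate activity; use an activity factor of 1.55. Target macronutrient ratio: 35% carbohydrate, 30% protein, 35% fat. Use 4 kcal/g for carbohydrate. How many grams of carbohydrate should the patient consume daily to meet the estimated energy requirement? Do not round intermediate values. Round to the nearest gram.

LBM = 55 × (1 − 0.32) = 37.4 kg. Katch-McArdle: BMR = 370 + 21.6 × 37.4 = 1177.84 kcal/day.
TEE = 1177.84 × 1.55 = 1825.652 kcal/day.
Carbohydrate energy = 35% × 1825.652 = 638.9782 kcal.
Carbohydrate = 638.9782 ÷ 4 kcal/g = 159.7446 g.

160 g/day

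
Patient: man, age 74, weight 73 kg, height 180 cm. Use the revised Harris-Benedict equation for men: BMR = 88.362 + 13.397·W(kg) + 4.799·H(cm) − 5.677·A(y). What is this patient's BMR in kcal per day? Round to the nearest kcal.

Harris-Benedict: BMR = 88.362 + 13.397(73) + 4.799(180) − 5.677(74) = 1510.065 kcal/day.

1510 kcal per day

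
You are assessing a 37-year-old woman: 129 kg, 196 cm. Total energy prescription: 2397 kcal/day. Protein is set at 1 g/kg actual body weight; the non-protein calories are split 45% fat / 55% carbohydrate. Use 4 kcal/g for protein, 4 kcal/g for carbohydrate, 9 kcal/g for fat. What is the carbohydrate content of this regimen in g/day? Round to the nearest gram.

259 g/day

Protein = 1 × 129 = 129 g → 129 × 4 = 516 kcal.
Non-protein calories = 2397 − 516 = 1881 kcal.
Fat: 45% × 1881 = 846.45 kcal; carbohydrate: 1034.55 kcal.
Carbohydrate: 1034.55 kcal ÷ 4 kcal/g = 258.6375 g.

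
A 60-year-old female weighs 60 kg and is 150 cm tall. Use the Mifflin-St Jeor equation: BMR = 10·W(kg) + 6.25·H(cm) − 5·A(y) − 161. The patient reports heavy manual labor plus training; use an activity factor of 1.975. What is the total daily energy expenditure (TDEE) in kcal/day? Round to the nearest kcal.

Mifflin-St Jeor (female): BMR = 10(60) + 6.25(150) − 5(60) − 161 = 600 + 937.5 − 300 − 161 = 1076.5 kcal/day.
TEE = BMR × activity factor = 1076.5 × 1.975 = 2126.0875 kcal/day.

2126 kcal/day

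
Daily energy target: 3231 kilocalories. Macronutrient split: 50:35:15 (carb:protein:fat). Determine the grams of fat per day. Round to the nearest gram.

Fat energy = 15% × 3231 = 484.65 kcal.
At 9 kcal/g: 484.65 ÷ 9 = 53.85 g.

54 g/day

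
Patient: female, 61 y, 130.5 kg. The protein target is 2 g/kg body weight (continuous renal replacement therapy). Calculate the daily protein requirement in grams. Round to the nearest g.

Protein = 2 g/kg × 130.5 kg = 261 g/day.

261 g/day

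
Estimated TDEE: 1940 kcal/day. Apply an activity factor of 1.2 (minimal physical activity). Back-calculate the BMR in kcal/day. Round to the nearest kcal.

1617 kcal/day

BMR = TEE ÷ activity factor = 1940 ÷ 1.2 = 1616.6667 kcal/day.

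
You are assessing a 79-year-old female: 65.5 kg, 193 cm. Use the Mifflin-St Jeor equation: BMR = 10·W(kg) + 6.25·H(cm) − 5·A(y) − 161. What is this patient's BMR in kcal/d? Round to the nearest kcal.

1305 kcal/d

Mifflin-St Jeor (female): BMR = 10(65.5) + 6.25(193) − 5(79) − 161 = 655 + 1206.25 − 395 − 161 = 1305.25 kcal/day.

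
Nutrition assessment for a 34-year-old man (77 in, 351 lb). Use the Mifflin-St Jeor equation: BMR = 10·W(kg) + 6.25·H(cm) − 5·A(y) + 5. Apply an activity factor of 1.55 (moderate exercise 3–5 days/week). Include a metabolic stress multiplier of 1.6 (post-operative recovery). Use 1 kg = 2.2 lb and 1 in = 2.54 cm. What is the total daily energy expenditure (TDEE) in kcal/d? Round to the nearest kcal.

Convert to metric: weight = 351 ÷ 2.2 = 159.5455 kg; height = 77 × 2.54 = 195.58 cm.
Mifflin-St Jeor (male): BMR = 10(159.5455) + 6.25(195.58) − 5(34) + 5 = 1595.4545 + 1222.375 − 170 + 5 = 2652.8295 kcal/day.
TEE = BMR × activity factor = 2652.8295 × 1.55 = 4111.8858 kcal/day.
Apply stress factor: 4111.8858 × 1.6 = 6579.0173 kcal/day.

6579 kcal/d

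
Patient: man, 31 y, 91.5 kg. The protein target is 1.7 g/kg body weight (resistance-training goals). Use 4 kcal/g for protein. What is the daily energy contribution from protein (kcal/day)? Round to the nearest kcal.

Protein = 1.7 g/kg × 91.5 kg = 155.55 g/day.
Protein energy = 155.55 g × 4 kcal/g = 622.2 kcal/day.

622 kcal/day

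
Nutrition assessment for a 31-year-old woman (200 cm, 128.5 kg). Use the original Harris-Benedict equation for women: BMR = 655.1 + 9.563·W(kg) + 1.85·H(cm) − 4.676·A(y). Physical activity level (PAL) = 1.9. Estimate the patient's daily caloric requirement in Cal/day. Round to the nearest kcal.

4007 Cal/day

Harris-Benedict: BMR = 655.1 + 9.563(128.5) + 1.85(200) − 4.676(31) = 2108.9895 kcal/day.
TEE = BMR × activity factor = 2108.9895 × 1.9 = 4007.0801 kcal/day.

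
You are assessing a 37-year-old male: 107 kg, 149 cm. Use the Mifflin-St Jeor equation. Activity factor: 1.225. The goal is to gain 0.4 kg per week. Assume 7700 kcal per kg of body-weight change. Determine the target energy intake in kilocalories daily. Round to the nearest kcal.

2671 kilocalories daily

Mifflin-St Jeor (male): BMR = 10(107) + 6.25(149) − 5(37) + 5 = 1070 + 931.25 − 185 + 5 = 1821.25 kcal/day.
TEE = 1821.25 × 1.225 = 2231.0313 kcal/day.
Required daily surplus = 0.4 × 7700 ÷ 7 = 440 kcal/day.
Target intake = 2231.0313 + 440 = 2671.0313 kcal/day.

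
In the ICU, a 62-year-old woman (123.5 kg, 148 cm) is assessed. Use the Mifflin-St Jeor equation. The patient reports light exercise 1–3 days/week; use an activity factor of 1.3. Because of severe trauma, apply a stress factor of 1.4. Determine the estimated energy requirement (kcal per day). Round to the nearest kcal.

3074 kcal per day

Mifflin-St Jeor (female): BMR = 10(123.5) + 6.25(148) − 5(62) − 161 = 1235 + 925 − 310 − 161 = 1689 kcal/day.
TEE = BMR × activity factor = 1689 × 1.3 = 2195.7 kcal/day.
Apply stress factor: 2195.7 × 1.4 = 3073.98 kcal/day.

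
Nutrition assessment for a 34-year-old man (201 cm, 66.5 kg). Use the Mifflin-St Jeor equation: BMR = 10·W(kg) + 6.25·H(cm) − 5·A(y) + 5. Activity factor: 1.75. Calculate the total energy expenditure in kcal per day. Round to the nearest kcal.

Mifflin-St Jeor (male): BMR = 10(66.5) + 6.25(201) − 5(34) + 5 = 665 + 1256.25 − 170 + 5 = 1756.25 kcal/day.
TEE = BMR × activity factor = 1756.25 × 1.75 = 3073.4375 kcal/day.

3073 kcal per day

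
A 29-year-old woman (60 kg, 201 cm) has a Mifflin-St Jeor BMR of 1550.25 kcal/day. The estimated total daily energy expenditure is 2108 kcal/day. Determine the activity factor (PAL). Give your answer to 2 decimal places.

1.36

Activity factor = TEE ÷ BMR = 2108 ÷ 1550.25 = 1.36.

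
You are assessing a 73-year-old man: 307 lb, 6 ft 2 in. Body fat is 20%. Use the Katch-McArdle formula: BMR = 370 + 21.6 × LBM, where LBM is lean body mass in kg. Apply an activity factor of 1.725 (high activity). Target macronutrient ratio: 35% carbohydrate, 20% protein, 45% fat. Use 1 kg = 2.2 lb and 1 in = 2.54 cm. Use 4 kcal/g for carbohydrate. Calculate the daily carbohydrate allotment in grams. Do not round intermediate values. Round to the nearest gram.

Convert to metric: weight = 307 ÷ 2.2 = 139.5455 kg; height = (6×12 + 2) × 2.54 = 74 × 2.54 = 187.96 cm.
LBM = 139.5455 × (1 − 0.2) = 111.6364 kg. Katch-McArdle: BMR = 370 + 21.6 × 111.6364 = 2781.3455 kcal/day.
TEE = 2781.3455 × 1.725 = 4797.8209 kcal/day.
Carbohydrate energy = 35% × 4797.8209 = 1679.2373 kcal.
Carbohydrate = 1679.2373 ÷ 4 kcal/g = 419.8093 g.

420 g/day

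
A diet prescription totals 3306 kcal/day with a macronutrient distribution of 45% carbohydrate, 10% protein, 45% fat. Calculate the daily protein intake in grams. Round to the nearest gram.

Protein energy = 10% × 3306 = 330.6 kcal.
At 4 kcal/g: 330.6 ÷ 4 = 82.65 g.

83 g/day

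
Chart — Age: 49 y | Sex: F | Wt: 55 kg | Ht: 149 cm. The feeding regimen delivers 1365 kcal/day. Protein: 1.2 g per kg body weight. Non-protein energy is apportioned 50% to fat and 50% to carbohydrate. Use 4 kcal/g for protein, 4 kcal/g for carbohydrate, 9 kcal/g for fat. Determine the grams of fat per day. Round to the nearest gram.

61 g/day

Protein = 1.2 × 55 = 66 g → 66 × 4 = 264 kcal.
Non-protein calories = 1365 − 264 = 1101 kcal.
Fat: 50% × 1101 = 550.5 kcal; carbohydrate: 550.5 kcal.
Fat: 550.5 kcal ÷ 9 kcal/g = 61.1667 g.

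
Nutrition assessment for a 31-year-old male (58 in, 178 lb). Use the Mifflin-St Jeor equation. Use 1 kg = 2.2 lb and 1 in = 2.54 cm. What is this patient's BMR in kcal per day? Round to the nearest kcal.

Convert to metric: weight = 178 ÷ 2.2 = 80.9091 kg; height = 58 × 2.54 = 147.32 cm.
Mifflin-St Jeor (male): BMR = 10(80.9091) + 6.25(147.32) − 5(31) + 5 = 809.0909 + 920.75 − 155 + 5 = 1579.8409 kcal/day.

1580 kcal per day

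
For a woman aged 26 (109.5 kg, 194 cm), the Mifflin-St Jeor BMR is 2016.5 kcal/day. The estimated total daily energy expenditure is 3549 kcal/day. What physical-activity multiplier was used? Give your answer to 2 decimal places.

1.76

Activity factor = TEE ÷ BMR = 3549 ÷ 2016.5 = 1.76.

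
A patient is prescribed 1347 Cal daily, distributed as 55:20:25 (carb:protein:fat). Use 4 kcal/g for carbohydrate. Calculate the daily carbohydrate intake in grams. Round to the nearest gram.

185 g/day

Carbohydrate energy = 55% × 1347 = 740.85 kcal.
At 4 kcal/g: 740.85 ÷ 4 = 185.2125 g.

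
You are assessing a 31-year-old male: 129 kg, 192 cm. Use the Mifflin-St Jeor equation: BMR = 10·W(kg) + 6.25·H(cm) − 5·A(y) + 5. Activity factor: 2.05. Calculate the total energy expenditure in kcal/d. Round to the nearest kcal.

Mifflin-St Jeor (male): BMR = 10(129) + 6.25(192) − 5(31) + 5 = 1290 + 1200 − 155 + 5 = 2340 kcal/day.
TEE = BMR × activity factor = 2340 × 2.05 = 4797 kcal/day.

4797 kcal/d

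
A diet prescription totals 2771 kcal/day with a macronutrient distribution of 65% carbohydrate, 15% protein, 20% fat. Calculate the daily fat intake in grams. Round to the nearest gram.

62 g/day

Fat energy = 20% × 2771 = 554.2 kcal.
At 9 kcal/g: 554.2 ÷ 9 = 61.5778 g.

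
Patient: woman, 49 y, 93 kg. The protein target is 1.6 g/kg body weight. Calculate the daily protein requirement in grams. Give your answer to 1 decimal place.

148.8 g/day

Protein = 1.6 g/kg × 93 kg = 148.8 g/day.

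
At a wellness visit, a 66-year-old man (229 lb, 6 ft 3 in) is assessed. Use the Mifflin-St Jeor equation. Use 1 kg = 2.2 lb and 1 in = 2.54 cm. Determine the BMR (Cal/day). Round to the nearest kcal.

1907 Cal/day

Convert to metric: weight = 229 ÷ 2.2 = 104.0909 kg; height = (6×12 + 3) × 2.54 = 75 × 2.54 = 190.5 cm.
Mifflin-St Jeor (male): BMR = 10(104.0909) + 6.25(190.5) − 5(66) + 5 = 1040.9091 + 1190.625 − 330 + 5 = 1906.5341 kcal/day.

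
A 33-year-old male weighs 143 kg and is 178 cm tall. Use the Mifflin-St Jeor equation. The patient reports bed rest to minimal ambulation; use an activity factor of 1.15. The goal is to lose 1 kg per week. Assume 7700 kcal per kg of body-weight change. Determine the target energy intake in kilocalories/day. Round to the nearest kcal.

1640 kilocalories/day

Mifflin-St Jeor (male): BMR = 10(143) + 6.25(178) − 5(33) + 5 = 1430 + 1112.5 − 165 + 5 = 2382.5 kcal/day.
TEE = 2382.5 × 1.15 = 2739.875 kcal/day.
Required daily deficit = 1 × 7700 ÷ 7 = 1100 kcal/day.
Target intake = 2739.875 − 1100 = 1639.875 kcal/day.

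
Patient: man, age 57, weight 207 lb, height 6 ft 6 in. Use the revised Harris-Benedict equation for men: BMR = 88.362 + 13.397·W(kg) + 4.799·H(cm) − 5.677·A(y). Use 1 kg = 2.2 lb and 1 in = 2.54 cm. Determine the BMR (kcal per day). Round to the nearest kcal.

Convert to metric: weight = 207 ÷ 2.2 = 94.0909 kg; height = (6×12 + 6) × 2.54 = 78 × 2.54 = 198.12 cm.
Harris-Benedict: BMR = 88.362 + 13.397(94.0909) + 4.799(198.12) − 5.677(57) = 1976.0868 kcal/day.

1976 kcal per day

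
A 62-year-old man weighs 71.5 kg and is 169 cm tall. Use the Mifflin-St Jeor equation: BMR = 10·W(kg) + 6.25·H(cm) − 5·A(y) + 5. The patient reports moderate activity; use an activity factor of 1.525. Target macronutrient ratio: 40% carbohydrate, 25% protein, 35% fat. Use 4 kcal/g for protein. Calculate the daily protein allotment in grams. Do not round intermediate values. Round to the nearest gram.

140 g/day

Mifflin-St Jeor (male): BMR = 10(71.5) + 6.25(169) − 5(62) + 5 = 715 + 1056.25 − 310 + 5 = 1466.25 kcal/day.
TEE = 1466.25 × 1.525 = 2236.0313 kcal/day.
Protein energy = 25% × 2236.0313 = 559.0078 kcal.
Protein = 559.0078 ÷ 4 kcal/g = 139.752 g.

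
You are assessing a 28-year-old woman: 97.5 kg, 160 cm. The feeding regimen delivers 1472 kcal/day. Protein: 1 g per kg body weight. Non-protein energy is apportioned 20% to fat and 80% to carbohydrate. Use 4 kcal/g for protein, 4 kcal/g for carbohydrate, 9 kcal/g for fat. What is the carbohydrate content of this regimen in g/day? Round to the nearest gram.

Protein = 1 × 97.5 = 97.5 g → 97.5 × 4 = 390 kcal.
Non-protein calories = 1472 − 390 = 1082 kcal.
Fat: 20% × 1082 = 216.4 kcal; carbohydrate: 865.6 kcal.
Carbohydrate: 865.6 kcal ÷ 4 kcal/g = 216.4 g.

216 g/day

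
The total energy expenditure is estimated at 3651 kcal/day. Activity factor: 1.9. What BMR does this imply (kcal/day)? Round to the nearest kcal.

1922 kcal/day

BMR = TEE ÷ activity factor = 3651 ÷ 1.9 = 1921.5789 kcal/day.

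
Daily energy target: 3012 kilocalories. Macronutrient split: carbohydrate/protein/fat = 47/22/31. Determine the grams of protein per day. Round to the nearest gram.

Protein energy = 22% × 3012 = 662.64 kcal.
At 4 kcal/g: 662.64 ÷ 4 = 165.66 g.

166 g/day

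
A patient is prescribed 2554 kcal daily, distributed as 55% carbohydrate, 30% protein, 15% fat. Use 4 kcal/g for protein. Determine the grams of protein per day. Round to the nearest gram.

192 g/day

Protein energy = 30% × 2554 = 766.2 kcal.
At 4 kcal/g: 766.2 ÷ 4 = 191.55 g.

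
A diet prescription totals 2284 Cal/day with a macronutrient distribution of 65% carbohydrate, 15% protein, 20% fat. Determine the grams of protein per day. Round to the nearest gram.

Protein energy = 15% × 2284 = 342.6 kcal.
At 4 kcal/g: 342.6 ÷ 4 = 85.65 g.

86 g/day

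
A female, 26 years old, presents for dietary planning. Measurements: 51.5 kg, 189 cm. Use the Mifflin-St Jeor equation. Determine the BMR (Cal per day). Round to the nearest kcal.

1405 Cal per day

Mifflin-St Jeor (female): BMR = 10(51.5) + 6.25(189) − 5(26) − 161 = 515 + 1181.25 − 130 − 161 = 1405.25 kcal/day.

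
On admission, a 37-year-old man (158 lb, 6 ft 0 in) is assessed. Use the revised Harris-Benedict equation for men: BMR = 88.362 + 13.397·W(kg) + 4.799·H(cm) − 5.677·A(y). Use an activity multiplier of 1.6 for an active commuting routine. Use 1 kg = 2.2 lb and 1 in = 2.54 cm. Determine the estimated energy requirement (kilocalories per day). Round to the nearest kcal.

Convert to metric: weight = 158 ÷ 2.2 = 71.8182 kg; height = (6×12 + 0) × 2.54 = 72 × 2.54 = 182.88 cm.
Harris-Benedict: BMR = 88.362 + 13.397(71.8182) + 4.799(182.88) − 5.677(37) = 1718.1023 kcal/day.
TEE = BMR × activity factor = 1718.1023 × 1.6 = 2748.9637 kcal/day.

2749 kilocalories per day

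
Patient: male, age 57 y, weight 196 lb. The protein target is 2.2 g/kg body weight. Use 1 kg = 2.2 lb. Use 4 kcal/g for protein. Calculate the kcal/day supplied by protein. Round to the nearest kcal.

784 kcal/day

Weight in kg = 196 ÷ 2.2 = 89.0909 kg.
Protein = 2.2 g/kg × 89.0909 kg = 196 g/day.
Protein energy = 196 g × 4 kcal/g = 784 kcal/day.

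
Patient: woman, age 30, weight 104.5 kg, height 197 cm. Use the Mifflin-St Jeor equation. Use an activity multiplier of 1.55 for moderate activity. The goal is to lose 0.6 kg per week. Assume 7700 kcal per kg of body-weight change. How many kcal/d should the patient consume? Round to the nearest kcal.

2386 kcal/d

Mifflin-St Jeor (female): BMR = 10(104.5) + 6.25(197) − 5(30) − 161 = 1045 + 1231.25 − 150 − 161 = 1965.25 kcal/day.
TEE = 1965.25 × 1.55 = 3046.1375 kcal/day.
Required daily deficit = 0.6 × 7700 ÷ 7 = 660 kcal/day.
Target intake = 3046.1375 − 660 = 2386.1375 kcal/day.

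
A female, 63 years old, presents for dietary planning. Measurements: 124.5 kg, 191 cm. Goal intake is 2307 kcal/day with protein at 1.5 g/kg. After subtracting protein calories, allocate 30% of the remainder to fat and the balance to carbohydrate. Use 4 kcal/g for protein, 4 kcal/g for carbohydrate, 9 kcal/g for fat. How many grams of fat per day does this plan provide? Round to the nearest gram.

52 g/day

Protein = 1.5 × 124.5 = 186.75 g → 186.75 × 4 = 747 kcal.
Non-protein calories = 2307 − 747 = 1560 kcal.
Fat: 30% × 1560 = 468 kcal; carbohydrate: 1092 kcal.
Fat: 468 kcal ÷ 9 kcal/g = 52 g.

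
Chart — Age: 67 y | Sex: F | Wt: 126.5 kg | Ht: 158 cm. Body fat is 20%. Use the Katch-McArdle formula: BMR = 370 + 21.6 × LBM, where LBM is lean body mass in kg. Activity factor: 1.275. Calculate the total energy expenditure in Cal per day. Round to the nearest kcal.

LBM = 126.5 × (1 − 0.2) = 101.2 kg. Katch-McArdle: BMR = 370 + 21.6 × 101.2 = 2555.92 kcal/day.
TEE = BMR × activity factor = 2555.92 × 1.275 = 3258.798 kcal/day.

3259 Cal per day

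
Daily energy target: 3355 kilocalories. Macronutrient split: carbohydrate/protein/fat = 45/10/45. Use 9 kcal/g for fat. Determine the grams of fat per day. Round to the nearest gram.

Fat energy = 45% × 3355 = 1509.75 kcal.
At 9 kcal/g: 1509.75 ÷ 9 = 167.75 g.

168 g/day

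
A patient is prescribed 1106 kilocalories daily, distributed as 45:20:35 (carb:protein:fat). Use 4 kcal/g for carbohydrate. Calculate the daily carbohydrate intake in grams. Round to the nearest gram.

124 g/day

Carbohydrate energy = 45% × 1106 = 497.7 kcal.
At 4 kcal/g: 497.7 ÷ 4 = 124.425 g.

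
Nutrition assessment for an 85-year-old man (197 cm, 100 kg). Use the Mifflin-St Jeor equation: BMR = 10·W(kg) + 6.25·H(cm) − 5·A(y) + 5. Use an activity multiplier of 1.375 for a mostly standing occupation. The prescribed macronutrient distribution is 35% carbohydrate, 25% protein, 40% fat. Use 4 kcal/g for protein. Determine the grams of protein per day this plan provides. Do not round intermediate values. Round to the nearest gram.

156 g/day

Mifflin-St Jeor (male): BMR = 10(100) + 6.25(197) − 5(85) + 5 = 1000 + 1231.25 − 425 + 5 = 1811.25 kcal/day.
TEE = 1811.25 × 1.375 = 2490.4688 kcal/day.
Protein energy = 25% × 2490.4688 = 622.6172 kcal.
Protein = 622.6172 ÷ 4 kcal/g = 155.6543 g.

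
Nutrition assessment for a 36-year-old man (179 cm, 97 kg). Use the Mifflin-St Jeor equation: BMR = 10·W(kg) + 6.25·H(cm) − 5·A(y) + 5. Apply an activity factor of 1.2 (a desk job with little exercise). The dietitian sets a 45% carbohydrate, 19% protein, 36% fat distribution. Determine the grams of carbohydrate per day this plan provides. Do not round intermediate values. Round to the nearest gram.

Mifflin-St Jeor (male): BMR = 10(97) + 6.25(179) − 5(36) + 5 = 970 + 1118.75 − 180 + 5 = 1913.75 kcal/day.
TEE = 1913.75 × 1.2 = 2296.5 kcal/day.
Carbohydrate energy = 45% × 2296.5 = 1033.425 kcal.
Carbohydrate = 1033.425 ÷ 4 kcal/g = 258.3563 g.

258 g/day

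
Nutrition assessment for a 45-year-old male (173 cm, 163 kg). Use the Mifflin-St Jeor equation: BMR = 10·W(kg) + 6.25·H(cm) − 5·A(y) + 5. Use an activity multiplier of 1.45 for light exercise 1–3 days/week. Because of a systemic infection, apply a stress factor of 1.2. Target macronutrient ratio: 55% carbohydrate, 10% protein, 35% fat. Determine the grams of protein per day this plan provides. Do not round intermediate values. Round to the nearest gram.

Mifflin-St Jeor (male): BMR = 10(163) + 6.25(173) − 5(45) + 5 = 1630 + 1081.25 − 225 + 5 = 2491.25 kcal/day.
TEE = 2491.25 × 1.45 = 3612.3125 kcal/day.
With stress factor 1.2: 3612.3125 × 1.2 = 4334.775 kcal/day.
Protein energy = 10% × 4334.775 = 433.4775 kcal.
Protein = 433.4775 ÷ 4 kcal/g = 108.3694 g.

108 g/day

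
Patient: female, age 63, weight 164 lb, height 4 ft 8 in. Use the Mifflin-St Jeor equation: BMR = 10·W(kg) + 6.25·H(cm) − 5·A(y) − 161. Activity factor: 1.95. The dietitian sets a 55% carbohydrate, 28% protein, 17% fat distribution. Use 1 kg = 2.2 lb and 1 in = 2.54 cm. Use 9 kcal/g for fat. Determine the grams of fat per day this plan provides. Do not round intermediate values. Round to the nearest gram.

Convert to metric: weight = 164 ÷ 2.2 = 74.5455 kg; height = (4×12 + 8) × 2.54 = 56 × 2.54 = 142.24 cm.
Mifflin-St Jeor (female): BMR = 10(74.5455) + 6.25(142.24) − 5(63) − 161 = 745.4545 + 889 − 315 − 161 = 1158.4545 kcal/day.
TEE = 1158.4545 × 1.95 = 2258.9864 kcal/day.
Fat energy = 17% × 2258.9864 = 384.0277 kcal.
Fat = 384.0277 ÷ 9 kcal/g = 42.6697 g.

43 g/day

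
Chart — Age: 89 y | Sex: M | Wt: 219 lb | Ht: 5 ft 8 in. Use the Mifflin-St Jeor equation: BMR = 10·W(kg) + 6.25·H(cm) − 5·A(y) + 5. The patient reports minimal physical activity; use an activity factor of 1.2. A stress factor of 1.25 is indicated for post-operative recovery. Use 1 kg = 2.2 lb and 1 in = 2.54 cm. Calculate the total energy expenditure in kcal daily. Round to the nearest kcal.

Convert to metric: weight = 219 ÷ 2.2 = 99.5455 kg; height = (5×12 + 8) × 2.54 = 68 × 2.54 = 172.72 cm.
Mifflin-St Jeor (male): BMR = 10(99.5455) + 6.25(172.72) − 5(89) + 5 = 995.4545 + 1079.5 − 445 + 5 = 1634.9545 kcal/day.
TEE = BMR × activity factor = 1634.9545 × 1.2 = 1961.9455 kcal/day.
Apply stress factor: 1961.9455 × 1.25 = 2452.4318 kcal/day.

2452 kcal daily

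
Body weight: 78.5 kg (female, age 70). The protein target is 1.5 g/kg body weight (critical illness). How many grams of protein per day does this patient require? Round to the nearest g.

Protein = 1.5 g/kg × 78.5 kg = 117.75 g/day.

118 g/day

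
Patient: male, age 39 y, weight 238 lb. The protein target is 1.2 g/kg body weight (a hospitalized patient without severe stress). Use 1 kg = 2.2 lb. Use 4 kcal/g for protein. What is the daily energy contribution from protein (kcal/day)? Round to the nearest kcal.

519 kcal/day

Weight in kg = 238 ÷ 2.2 = 108.1818 kg.
Protein = 1.2 g/kg × 108.1818 kg = 129.8182 g/day.
Protein energy = 129.8182 g × 4 kcal/g = 519.2727 kcal/day.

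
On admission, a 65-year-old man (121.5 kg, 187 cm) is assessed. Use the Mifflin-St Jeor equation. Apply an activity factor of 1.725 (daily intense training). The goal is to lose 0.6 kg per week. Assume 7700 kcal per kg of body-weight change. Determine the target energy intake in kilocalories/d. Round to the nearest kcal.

2900 kilocalories/d

Mifflin-St Jeor (male): BMR = 10(121.5) + 6.25(187) − 5(65) + 5 = 1215 + 1168.75 − 325 + 5 = 2063.75 kcal/day.
TEE = 2063.75 × 1.725 = 3559.9688 kcal/day.
Required daily deficit = 0.6 × 7700 ÷ 7 = 660 kcal/day.
Target intake = 3559.9688 − 660 = 2899.9688 kcal/day.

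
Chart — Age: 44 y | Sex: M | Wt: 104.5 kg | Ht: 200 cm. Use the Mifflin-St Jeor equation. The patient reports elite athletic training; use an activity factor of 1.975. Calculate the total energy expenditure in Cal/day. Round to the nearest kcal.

4108 Cal/day

Mifflin-St Jeor (male): BMR = 10(104.5) + 6.25(200) − 5(44) + 5 = 1045 + 1250 − 220 + 5 = 2080 kcal/day.
TEE = BMR × activity factor = 2080 × 1.975 = 4108 kcal/day.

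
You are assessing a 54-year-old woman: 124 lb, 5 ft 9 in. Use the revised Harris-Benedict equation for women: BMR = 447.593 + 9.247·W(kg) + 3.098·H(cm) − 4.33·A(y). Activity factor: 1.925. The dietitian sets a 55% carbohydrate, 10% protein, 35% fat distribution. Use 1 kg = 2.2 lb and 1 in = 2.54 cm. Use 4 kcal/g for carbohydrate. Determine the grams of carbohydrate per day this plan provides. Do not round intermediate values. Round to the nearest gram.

Convert to metric: weight = 124 ÷ 2.2 = 56.3636 kg; height = (5×12 + 9) × 2.54 = 69 × 2.54 = 175.26 cm.
Harris-Benedict: BMR = 447.593 + 9.247(56.3636) + 3.098(175.26) − 4.33(54) = 1277.923 kcal/day.
TEE = 1277.923 × 1.925 = 2460.0018 kcal/day.
Carbohydrate energy = 55% × 2460.0018 = 1353.001 kcal.
Carbohydrate = 1353.001 ÷ 4 kcal/g = 338.2503 g.

338 g/day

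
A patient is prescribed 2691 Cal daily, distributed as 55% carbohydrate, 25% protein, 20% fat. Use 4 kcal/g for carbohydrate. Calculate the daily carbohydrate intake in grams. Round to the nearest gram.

Carbohydrate energy = 55% × 2691 = 1480.05 kcal.
At 4 kcal/g: 1480.05 ÷ 4 = 370.0125 g.

370 g/day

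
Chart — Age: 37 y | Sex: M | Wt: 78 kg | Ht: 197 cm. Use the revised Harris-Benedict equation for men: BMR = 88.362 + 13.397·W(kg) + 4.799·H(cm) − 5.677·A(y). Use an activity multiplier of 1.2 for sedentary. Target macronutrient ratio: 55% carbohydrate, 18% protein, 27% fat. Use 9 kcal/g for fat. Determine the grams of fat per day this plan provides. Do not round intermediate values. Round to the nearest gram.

67 g/day

Harris-Benedict: BMR = 88.362 + 13.397(78) + 4.799(197) − 5.677(37) = 1868.682 kcal/day.
TEE = 1868.682 × 1.2 = 2242.4184 kcal/day.
Fat energy = 27% × 2242.4184 = 605.453 kcal.
Fat = 605.453 ÷ 9 kcal/g = 67.2726 g.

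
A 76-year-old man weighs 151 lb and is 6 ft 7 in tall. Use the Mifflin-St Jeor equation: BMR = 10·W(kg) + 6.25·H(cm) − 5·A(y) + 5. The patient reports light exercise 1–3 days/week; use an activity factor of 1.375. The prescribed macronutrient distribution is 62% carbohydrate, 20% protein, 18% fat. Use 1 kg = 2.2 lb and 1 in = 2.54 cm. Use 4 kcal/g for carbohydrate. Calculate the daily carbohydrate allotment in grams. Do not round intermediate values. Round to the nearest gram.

Convert to metric: weight = 151 ÷ 2.2 = 68.6364 kg; height = (6×12 + 7) × 2.54 = 79 × 2.54 = 200.66 cm.
Mifflin-St Jeor (male): BMR = 10(68.6364) + 6.25(200.66) − 5(76) + 5 = 686.3636 + 1254.125 − 380 + 5 = 1565.4886 kcal/day.
TEE = 1565.4886 × 1.375 = 2152.5469 kcal/day.
Carbohydrate energy = 62% × 2152.5469 = 1334.5791 kcal.
Carbohydrate = 1334.5791 ÷ 4 kcal/g = 333.6448 g.

334 g/day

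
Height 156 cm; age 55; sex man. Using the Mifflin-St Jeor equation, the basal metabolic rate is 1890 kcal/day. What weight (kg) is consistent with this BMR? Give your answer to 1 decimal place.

118.5 kg

1890 = 10·W + 6.25(156) − 5(55) + 5
10·W = 1890 − 705 = 1185, so W = 118.5 kg.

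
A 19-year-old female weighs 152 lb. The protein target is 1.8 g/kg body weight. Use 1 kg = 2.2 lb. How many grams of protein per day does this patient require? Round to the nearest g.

Weight in kg = 152 ÷ 2.2 = 69.0909 kg.
Protein = 1.8 g/kg × 69.0909 kg = 124.3636 g/day.

124 g/day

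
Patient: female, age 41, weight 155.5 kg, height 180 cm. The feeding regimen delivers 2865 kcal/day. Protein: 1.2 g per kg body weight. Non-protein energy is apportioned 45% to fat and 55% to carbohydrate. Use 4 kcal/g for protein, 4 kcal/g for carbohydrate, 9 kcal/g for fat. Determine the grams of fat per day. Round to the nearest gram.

106 g/day

Protein = 1.2 × 155.5 = 186.6 g → 186.6 × 4 = 746.4 kcal.
Non-protein calories = 2865 − 746.4 = 2118.6 kcal.
Fat: 45% × 2118.6 = 953.37 kcal; carbohydrate: 1165.23 kcal.
Fat: 953.37 kcal ÷ 9 kcal/g = 105.93 g.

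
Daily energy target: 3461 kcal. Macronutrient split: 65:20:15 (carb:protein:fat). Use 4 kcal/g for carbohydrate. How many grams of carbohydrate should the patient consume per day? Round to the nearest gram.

Carbohydrate energy = 65% × 3461 = 2249.65 kcal.
At 4 kcal/g: 2249.65 ÷ 4 = 562.4125 g.

562 g/day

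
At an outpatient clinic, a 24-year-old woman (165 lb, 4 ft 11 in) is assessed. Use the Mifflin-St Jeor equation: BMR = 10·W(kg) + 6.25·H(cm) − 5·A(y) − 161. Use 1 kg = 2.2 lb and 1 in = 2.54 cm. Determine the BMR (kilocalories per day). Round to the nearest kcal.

1406 kilocalories per day

Convert to metric: weight = 165 ÷ 2.2 = 75 kg; height = (4×12 + 11) × 2.54 = 59 × 2.54 = 149.86 cm.
Mifflin-St Jeor (female): BMR = 10(75) + 6.25(149.86) − 5(24) − 161 = 750 + 936.625 − 120 − 161 = 1405.625 kcal/day.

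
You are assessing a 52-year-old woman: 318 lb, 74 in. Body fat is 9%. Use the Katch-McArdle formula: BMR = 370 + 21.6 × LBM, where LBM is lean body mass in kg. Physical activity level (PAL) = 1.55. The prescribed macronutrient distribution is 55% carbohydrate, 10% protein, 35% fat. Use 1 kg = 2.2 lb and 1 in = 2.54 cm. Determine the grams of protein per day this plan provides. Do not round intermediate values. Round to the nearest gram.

124 g/day

Convert to metric: weight = 318 ÷ 2.2 = 144.5455 kg; height = 74 × 2.54 = 187.96 cm.
LBM = 144.5455 × (1 − 0.09) = 131.5364 kg. Katch-McArdle: BMR = 370 + 21.6 × 131.5364 = 3211.1855 kcal/day.
TEE = 3211.1855 × 1.55 = 4977.3375 kcal/day.
Protein energy = 10% × 4977.3375 = 497.7337 kcal.
Protein = 497.7337 ÷ 4 kcal/g = 124.4334 g.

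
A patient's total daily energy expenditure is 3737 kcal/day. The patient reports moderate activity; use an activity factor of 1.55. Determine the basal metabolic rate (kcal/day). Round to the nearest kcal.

BMR = TEE ÷ activity factor = 3737 ÷ 1.55 = 2410.9677 kcal/day.

2411 kcal/day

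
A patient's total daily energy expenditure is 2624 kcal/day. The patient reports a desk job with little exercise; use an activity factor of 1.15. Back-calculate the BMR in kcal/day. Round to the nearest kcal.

2282 kcal/day

BMR = TEE ÷ activity factor = 2624 ÷ 1.15 = 2281.7391 kcal/day.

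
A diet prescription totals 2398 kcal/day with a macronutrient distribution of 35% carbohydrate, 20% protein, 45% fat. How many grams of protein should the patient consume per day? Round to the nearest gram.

120 g/day

Protein energy = 20% × 2398 = 479.6 kcal.
At 4 kcal/g: 479.6 ÷ 4 = 119.9 g.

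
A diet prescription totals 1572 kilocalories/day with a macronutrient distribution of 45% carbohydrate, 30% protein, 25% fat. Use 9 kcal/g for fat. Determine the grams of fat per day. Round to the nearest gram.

44 g/day

Fat energy = 25% × 1572 = 393 kcal.
At 9 kcal/g: 393 ÷ 9 = 43.6667 g.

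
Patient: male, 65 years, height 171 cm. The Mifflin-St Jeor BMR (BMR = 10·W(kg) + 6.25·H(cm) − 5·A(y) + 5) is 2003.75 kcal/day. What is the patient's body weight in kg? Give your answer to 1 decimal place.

2003.75 = 10·W + 6.25(171) − 5(65) + 5
10·W = 2003.75 − 748.75 = 1255, so W = 125.5 kg.

125.5 kg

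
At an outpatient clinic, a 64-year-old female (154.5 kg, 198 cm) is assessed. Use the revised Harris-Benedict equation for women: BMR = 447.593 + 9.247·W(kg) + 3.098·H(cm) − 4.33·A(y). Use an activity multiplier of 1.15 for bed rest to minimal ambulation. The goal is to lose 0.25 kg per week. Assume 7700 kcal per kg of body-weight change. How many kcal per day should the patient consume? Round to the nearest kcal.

2269 kcal per day

Harris-Benedict: BMR = 447.593 + 9.247(154.5) + 3.098(198) − 4.33(64) = 2212.5385 kcal/day.
TEE = 2212.5385 × 1.15 = 2544.4193 kcal/day.
Required daily deficit = 0.25 × 7700 ÷ 7 = 275 kcal/day.
Target intake = 2544.4193 − 275 = 2269.4193 kcal/day.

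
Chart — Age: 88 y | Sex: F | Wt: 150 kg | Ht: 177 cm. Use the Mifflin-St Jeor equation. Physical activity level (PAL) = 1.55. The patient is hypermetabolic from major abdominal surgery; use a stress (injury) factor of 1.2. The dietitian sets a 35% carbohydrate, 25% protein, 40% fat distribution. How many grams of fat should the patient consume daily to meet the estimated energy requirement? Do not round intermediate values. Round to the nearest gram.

Mifflin-St Jeor (female): BMR = 10(150) + 6.25(177) − 5(88) − 161 = 1500 + 1106.25 − 440 − 161 = 2005.25 kcal/day.
TEE = 2005.25 × 1.55 = 3108.1375 kcal/day.
With stress factor 1.2: 3108.1375 × 1.2 = 3729.765 kcal/day.
Fat energy = 40% × 3729.765 = 1491.906 kcal.
Fat = 1491.906 ÷ 9 kcal/g = 165.7673 g.

166 g/day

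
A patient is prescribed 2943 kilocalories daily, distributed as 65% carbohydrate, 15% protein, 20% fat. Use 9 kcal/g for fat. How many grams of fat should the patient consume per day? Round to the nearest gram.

65 g/day

Fat energy = 20% × 2943 = 588.6 kcal.
At 9 kcal/g: 588.6 ÷ 9 = 65.4 g.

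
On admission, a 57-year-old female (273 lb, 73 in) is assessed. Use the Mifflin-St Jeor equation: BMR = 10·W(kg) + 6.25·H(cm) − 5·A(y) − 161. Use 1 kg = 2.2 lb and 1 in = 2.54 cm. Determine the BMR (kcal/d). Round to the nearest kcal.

Convert to metric: weight = 273 ÷ 2.2 = 124.0909 kg; height = 73 × 2.54 = 185.42 cm.
Mifflin-St Jeor (female): BMR = 10(124.0909) + 6.25(185.42) − 5(57) − 161 = 1240.9091 + 1158.875 − 285 − 161 = 1953.7841 kcal/day.

1954 kcal/d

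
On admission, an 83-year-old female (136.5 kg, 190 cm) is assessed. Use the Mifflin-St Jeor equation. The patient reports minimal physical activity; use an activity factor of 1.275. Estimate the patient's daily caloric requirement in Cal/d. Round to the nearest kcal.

2520 Cal/d

Mifflin-St Jeor (female): BMR = 10(136.5) + 6.25(190) − 5(83) − 161 = 1365 + 1187.5 − 415 − 161 = 1976.5 kcal/day.
TEE = BMR × activity factor = 1976.5 × 1.275 = 2520.0375 kcal/day.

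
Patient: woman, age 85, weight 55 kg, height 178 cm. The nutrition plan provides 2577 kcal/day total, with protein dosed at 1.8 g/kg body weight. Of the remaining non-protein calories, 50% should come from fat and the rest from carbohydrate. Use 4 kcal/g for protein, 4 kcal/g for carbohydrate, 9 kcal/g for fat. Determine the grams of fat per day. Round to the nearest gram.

121 g/day

Protein = 1.8 × 55 = 99 g → 99 × 4 = 396 kcal.
Non-protein calories = 2577 − 396 = 2181 kcal.
Fat: 50% × 2181 = 1090.5 kcal; carbohydrate: 1090.5 kcal.
Fat: 1090.5 kcal ÷ 9 kcal/g = 121.1667 g.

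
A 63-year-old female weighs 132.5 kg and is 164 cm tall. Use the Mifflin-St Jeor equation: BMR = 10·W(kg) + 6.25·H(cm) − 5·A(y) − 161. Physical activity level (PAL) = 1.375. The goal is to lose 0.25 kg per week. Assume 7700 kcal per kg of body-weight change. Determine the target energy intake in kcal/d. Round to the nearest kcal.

Mifflin-St Jeor (female): BMR = 10(132.5) + 6.25(164) − 5(63) − 161 = 1325 + 1025 − 315 − 161 = 1874 kcal/day.
TEE = 1874 × 1.375 = 2576.75 kcal/day.
Required daily deficit = 0.25 × 7700 ÷ 7 = 275 kcal/day.
Target intake = 2576.75 − 275 = 2301.75 kcal/day.

2302 kcal/d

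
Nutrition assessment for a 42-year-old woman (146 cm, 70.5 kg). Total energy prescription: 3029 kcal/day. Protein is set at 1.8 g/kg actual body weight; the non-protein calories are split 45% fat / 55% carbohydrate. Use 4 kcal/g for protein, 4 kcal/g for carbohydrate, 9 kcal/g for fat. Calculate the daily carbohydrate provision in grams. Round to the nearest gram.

Protein = 1.8 × 70.5 = 126.9 g → 126.9 × 4 = 507.6 kcal.
Non-protein calories = 3029 − 507.6 = 2521.4 kcal.
Fat: 45% × 2521.4 = 1134.63 kcal; carbohydrate: 1386.77 kcal.
Carbohydrate: 1386.77 kcal ÷ 4 kcal/g = 346.6925 g.

347 g/day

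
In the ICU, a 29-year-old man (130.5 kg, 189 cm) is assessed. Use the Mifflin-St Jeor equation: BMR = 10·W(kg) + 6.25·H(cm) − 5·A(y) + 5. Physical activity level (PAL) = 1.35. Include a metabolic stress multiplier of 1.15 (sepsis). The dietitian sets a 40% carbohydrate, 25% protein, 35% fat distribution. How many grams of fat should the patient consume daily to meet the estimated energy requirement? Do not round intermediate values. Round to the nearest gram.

Mifflin-St Jeor (male): BMR = 10(130.5) + 6.25(189) − 5(29) + 5 = 1305 + 1181.25 − 145 + 5 = 2346.25 kcal/day.
TEE = 2346.25 × 1.35 = 3167.4375 kcal/day.
With stress factor 1.15: 3167.4375 × 1.15 = 3642.5531 kcal/day.
Fat energy = 35% × 3642.5531 = 1274.8936 kcal.
Fat = 1274.8936 ÷ 9 kcal/g = 141.6548 g.

142 g/day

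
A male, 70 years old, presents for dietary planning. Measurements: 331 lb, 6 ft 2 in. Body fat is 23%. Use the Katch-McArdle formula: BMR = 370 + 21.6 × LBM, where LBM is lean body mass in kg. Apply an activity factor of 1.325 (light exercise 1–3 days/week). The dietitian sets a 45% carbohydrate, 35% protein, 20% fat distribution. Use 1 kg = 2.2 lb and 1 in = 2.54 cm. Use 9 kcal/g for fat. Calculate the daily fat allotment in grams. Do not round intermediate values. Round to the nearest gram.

85 g/day

Convert to metric: weight = 331 ÷ 2.2 = 150.4545 kg; height = (6×12 + 2) × 2.54 = 74 × 2.54 = 187.96 cm.
LBM = 150.4545 × (1 − 0.23) = 115.85 kg. Katch-McArdle: BMR = 370 + 21.6 × 115.85 = 2872.36 kcal/day.
TEE = 2872.36 × 1.325 = 3805.877 kcal/day.
Fat energy = 20% × 3805.877 = 761.1754 kcal.
Fat = 761.1754 ÷ 9 kcal/g = 84.575 g.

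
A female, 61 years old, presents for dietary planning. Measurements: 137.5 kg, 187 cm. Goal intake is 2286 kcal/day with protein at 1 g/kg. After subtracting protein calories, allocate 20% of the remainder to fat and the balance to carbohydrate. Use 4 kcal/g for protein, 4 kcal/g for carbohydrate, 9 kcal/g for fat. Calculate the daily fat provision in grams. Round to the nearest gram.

39 g/day

Protein = 1 × 137.5 = 137.5 g → 137.5 × 4 = 550 kcal.
Non-protein calories = 2286 − 550 = 1736 kcal.
Fat: 20% × 1736 = 347.2 kcal; carbohydrate: 1388.8 kcal.
Fat: 347.2 kcal ÷ 9 kcal/g = 38.5778 g.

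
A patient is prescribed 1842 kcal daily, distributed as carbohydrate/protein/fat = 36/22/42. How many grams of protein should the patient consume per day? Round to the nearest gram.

Protein energy = 22% × 1842 = 405.24 kcal.
At 4 kcal/g: 405.24 ÷ 4 = 101.31 g.

101 g/day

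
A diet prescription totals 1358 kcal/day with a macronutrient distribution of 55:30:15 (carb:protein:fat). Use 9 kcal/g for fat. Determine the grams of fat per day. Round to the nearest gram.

Fat energy = 15% × 1358 = 203.7 kcal.
At 9 kcal/g: 203.7 ÷ 9 = 22.6333 g.

23 g/day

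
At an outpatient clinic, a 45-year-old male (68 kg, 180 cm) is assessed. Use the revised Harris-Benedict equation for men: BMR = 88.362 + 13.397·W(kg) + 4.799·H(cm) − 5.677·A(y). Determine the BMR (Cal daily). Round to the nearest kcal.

1608 Cal daily

Harris-Benedict: BMR = 88.362 + 13.397(68) + 4.799(180) − 5.677(45) = 1607.713 kcal/day.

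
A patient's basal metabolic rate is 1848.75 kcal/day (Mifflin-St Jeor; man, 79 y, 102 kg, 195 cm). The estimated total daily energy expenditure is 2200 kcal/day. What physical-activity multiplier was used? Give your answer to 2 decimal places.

1.19

Activity factor = TEE ÷ BMR = 2200 ÷ 1848.75 = 1.19.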